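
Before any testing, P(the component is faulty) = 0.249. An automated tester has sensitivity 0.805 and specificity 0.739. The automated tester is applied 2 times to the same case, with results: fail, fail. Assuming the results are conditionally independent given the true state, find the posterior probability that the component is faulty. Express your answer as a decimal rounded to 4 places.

Posterior P(H) ≈ 0.7593

With H the event that the component is faulty, the joint likelihood of the observed sequence is P(data|H) = 0.805·0.805 = 0.64803 and P(data|¬H) = 0.261·0.261 = 0.068121.
Bayes: P(H|data) = 0.249·0.64803 / (0.249·0.64803 + 0.751·0.068121) = 0.16136/0.21252 = 0.7593.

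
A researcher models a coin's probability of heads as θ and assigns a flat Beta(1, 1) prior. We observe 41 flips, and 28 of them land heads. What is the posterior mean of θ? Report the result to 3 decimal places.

The binomial likelihood is conjugate to the Beta prior: with 28 successes and 13 failures, the posterior is Beta(1+28, 1+13) = Beta(29, 14).
E[θ | data] = 29/(29+14) = 0.674.

Posterior mean ≈ 0.674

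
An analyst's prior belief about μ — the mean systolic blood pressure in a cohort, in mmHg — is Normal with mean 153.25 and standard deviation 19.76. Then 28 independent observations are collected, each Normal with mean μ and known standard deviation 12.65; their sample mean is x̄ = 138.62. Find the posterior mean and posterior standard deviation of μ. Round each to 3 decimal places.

Posterior mean ≈ 138.831; posterior SD ≈ 2.373

Prior precision 1/τ₀² = 1/19.76² = 0.00256110; data precision n/σ² = 28/12.65² = 0.174975.
Posterior precision = 0.00256110 + 0.174975 = 0.177536, giving posterior SD = 1/√0.177536 = 2.373.
Posterior mean = (0.00256110·153.25 + 0.174975·138.62) / 0.177536 = 138.831.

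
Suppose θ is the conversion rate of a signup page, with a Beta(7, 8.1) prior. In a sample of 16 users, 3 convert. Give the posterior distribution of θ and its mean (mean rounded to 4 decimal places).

The binomial likelihood is conjugate to the Beta prior: with 3 successes and 13 failures, the posterior is Beta(7+3, 8.1+13) = Beta(10, 21.1).
E[θ | data] = 10/(10+21.1) = 0.3215.

Posterior: Beta(10, 21.1); mean ≈ 0.3215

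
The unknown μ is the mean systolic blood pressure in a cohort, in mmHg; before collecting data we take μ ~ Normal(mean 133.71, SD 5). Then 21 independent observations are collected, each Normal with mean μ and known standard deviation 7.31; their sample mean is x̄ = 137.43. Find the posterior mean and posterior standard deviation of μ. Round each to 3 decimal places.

Prior precision 1/τ₀² = 1/5² = 0.0400000; data precision n/σ² = 21/7.31² = 0.392993.
Posterior precision = 0.0400000 + 0.392993 = 0.432993, giving posterior SD = 1/√0.432993 = 1.520.
Posterior mean = (0.0400000·133.71 + 0.392993·137.43) / 0.432993 = 137.086.

Posterior mean ≈ 137.086; posterior SD ≈ 1.520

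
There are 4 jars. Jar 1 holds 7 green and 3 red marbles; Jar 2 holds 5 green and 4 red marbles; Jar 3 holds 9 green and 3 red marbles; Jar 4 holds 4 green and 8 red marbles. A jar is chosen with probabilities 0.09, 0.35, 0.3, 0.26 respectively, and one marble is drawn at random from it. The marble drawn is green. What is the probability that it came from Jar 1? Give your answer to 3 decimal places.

Posterior probability ≈ 0.111

Tabulate prior·likelihood by source: [1] prior 0.09, lik 0.7, product 0.06300; [2] prior 0.35, lik 0.5556, product 0.1944; [3] prior 0.3, lik 0.75, product 0.2250; [4] prior 0.26, lik 0.3333, product 0.08667.
Normalizing constant = 0.56911; the posterior for Jar 1 is its product over the sum, 0.06300/0.56911 = 0.111.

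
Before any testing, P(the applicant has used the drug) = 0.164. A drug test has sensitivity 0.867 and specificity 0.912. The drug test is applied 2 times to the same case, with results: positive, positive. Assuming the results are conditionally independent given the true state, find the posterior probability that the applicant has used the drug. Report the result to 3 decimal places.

With H the event that the applicant has used the drug, the joint likelihood of the observed sequence is P(data|H) = 0.867·0.867 = 0.75169 and P(data|¬H) = 0.088·0.088 = 0.0077440.
Bayes: P(H|data) = 0.164·0.75169 / (0.164·0.75169 + 0.836·0.0077440) = 0.12328/0.12975 = 0.9501.

Posterior P(H) ≈ 0.950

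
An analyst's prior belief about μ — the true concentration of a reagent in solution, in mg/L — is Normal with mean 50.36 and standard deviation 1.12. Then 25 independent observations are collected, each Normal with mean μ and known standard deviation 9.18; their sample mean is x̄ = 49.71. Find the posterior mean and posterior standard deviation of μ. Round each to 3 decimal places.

Posterior mean ≈ 50.184; posterior SD ≈ 0.956

Prior precision 1/τ₀² = 1/1.12² = 0.797194; data precision n/σ² = 25/9.18² = 0.296657.
Posterior precision = 0.797194 + 0.296657 = 1.09385, giving posterior SD = 1/√1.09385 = 0.956.
Posterior mean = (0.797194·50.36 + 0.296657·49.71) / 1.09385 = 50.184.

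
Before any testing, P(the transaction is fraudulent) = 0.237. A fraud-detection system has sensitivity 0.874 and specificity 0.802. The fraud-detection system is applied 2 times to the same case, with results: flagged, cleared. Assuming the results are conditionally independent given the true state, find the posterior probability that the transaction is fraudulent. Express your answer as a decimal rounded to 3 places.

Posterior P(H) ≈ 0.177

With H the event that the transaction is fraudulent, the joint likelihood of the observed sequence is P(data|H) = 0.874·0.126 = 0.11012 and P(data|¬H) = 0.198·0.802 = 0.15880.
Bayes: P(H|data) = 0.237·0.11012 / (0.237·0.11012 + 0.763·0.15880) = 0.026099/0.14726 = 0.1772.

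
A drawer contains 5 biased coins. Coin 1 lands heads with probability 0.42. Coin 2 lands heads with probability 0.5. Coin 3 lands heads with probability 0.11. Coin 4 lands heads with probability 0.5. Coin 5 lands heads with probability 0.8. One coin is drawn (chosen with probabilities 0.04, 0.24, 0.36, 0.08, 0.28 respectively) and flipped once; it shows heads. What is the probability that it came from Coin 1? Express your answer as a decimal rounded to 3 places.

Posterior probability ≈ 0.038

P(heads|C1) = 0.42; P(heads|C2) = 0.5; P(heads|C3) = 0.11; P(heads|C4) = 0.5; P(heads|C5) = 0.8.
Prior × likelihood for each source: 0.04·0.42=0.01680, 0.24·0.5=0.1200, 0.36·0.11=0.03960, 0.08·0.5=0.04000, 0.28·0.8=0.2240. Summing gives P(heads) = 0.44040.
P(Coin 1 | heads) = 0.01680 / 0.44040 = 0.038.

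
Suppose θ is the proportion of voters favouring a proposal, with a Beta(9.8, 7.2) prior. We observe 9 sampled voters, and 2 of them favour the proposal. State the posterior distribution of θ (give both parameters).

The binomial likelihood is conjugate to the Beta prior: with 2 successes and 7 failures, the posterior is Beta(9.8+2, 7.2+7) = Beta(11.8, 14.2).

Posterior: Beta(11.8, 14.2)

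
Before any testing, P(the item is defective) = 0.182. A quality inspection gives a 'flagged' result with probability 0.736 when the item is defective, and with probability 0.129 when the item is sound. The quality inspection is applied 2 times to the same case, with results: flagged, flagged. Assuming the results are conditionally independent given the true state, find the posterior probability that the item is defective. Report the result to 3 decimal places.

Let H be the event that the item is defective; start with P(H) = 0.182. P('flagged'|H) = 0.736, P('flagged'|¬H) = 0.129.
Update on result 1 ('flagged'): P(H) ← 0.736·0.1820 / (0.736·0.1820 + 0.129·0.8180) = 0.13395/0.23947 = 0.5594.
Update on result 2 ('flagged'): P(H) ← 0.736·0.5594 / (0.736·0.5594 + 0.129·0.4406) = 0.41169/0.46853 = 0.8787.

Posterior P(H) ≈ 0.879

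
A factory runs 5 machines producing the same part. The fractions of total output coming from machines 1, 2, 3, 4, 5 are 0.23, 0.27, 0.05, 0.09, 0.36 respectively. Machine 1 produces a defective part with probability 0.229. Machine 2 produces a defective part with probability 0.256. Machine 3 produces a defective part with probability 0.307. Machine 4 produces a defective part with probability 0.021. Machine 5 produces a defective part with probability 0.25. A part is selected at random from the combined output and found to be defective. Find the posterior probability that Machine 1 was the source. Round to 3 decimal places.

Posterior probability ≈ 0.230

Tabulate prior·likelihood by source: [1] prior 0.23, lik 0.229, product 0.05267; [2] prior 0.27, lik 0.256, product 0.06912; [3] prior 0.05, lik 0.307, product 0.01535; [4] prior 0.09, lik 0.021, product 0.001890; [5] prior 0.36, lik 0.25, product 0.09000.
Normalizing constant = 0.22903; the posterior for Machine 1 is its product over the sum, 0.05267/0.22903 = 0.230.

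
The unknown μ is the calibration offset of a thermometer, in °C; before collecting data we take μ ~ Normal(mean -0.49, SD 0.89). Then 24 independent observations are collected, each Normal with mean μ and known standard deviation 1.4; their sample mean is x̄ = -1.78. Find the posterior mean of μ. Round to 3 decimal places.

Prior precision 1/τ₀² = 1/0.89² = 1.26247; data precision n/σ² = 24/1.4² = 12.2449.
Posterior precision = 1.26247 + 12.2449 = 13.5074.
Posterior mean = (1.26247·-0.49 + 12.2449·-1.78) / 13.5074 = -1.659.

Posterior mean ≈ -1.659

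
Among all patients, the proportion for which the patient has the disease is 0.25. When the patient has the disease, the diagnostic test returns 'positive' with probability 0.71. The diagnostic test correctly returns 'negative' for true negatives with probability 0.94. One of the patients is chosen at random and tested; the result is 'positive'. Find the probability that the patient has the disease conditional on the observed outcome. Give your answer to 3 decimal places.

Let H be the event that the patient has the disease. P(H) = 0.25, so P(¬H) = 0.75. With E the 'positive' result, P(E|H) = 0.71 and P(E|¬H) = 0.06.
P(E) = 0.71·0.25 + 0.06·0.75 = 0.17750 + 0.045000 = 0.22250.
By Bayes' theorem, P(H|E) = 0.17750 / 0.22250 = 0.798.

P(H | E) ≈ 0.798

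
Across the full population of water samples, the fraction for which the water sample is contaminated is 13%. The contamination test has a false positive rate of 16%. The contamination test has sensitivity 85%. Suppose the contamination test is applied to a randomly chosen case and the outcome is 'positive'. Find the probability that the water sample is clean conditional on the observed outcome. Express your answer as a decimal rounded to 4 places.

Write H for 'the water sample is contaminated'. Prior odds H:¬H = 0.13/0.87 = 0.14943. For the 'positive' outcome, the likelihood ratio is 0.85/0.16 = 5.3125.
Posterior odds = 0.14943 × 5.3125 = 0.79382, so P(H|E) = 0.79382/(1+0.79382) = 0.4425. Then P(¬H|E) = 1 − 0.4425 = 0.5575.

P(¬H | E) ≈ 0.5575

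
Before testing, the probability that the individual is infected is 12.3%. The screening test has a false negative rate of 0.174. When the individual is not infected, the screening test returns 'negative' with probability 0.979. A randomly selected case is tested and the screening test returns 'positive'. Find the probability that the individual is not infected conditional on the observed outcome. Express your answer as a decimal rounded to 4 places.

Write H for 'the individual is infected'. Prior odds H:¬H = 0.123/0.877 = 0.14025. For the 'positive' outcome, the likelihood ratio is 0.826/0.021 = 39.333.
Posterior odds = 0.14025 × 39.333 = 5.5165, so P(H|E) = 5.5165/(1+5.5165) = 0.8465. Then P(¬H|E) = 1 − 0.8465 = 0.1535.

P(¬H | E) ≈ 0.1535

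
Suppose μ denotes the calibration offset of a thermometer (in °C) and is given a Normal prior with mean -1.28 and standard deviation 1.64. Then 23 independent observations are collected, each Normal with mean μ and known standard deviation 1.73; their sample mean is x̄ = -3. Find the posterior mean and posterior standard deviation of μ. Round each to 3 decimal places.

Posterior mean ≈ -2.921; posterior SD ≈ 0.352

Prior precision 1/τ₀² = 1/1.64² = 0.371802; data precision n/σ² = 23/1.73² = 7.68485.
Posterior precision = 0.371802 + 7.68485 = 8.05666, giving posterior SD = 1/√8.05666 = 0.352.
Posterior mean = (0.371802·-1.28 + 7.68485·-3) / 8.05666 = -2.921.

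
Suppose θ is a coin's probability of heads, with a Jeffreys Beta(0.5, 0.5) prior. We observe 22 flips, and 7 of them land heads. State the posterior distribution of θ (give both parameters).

The binomial likelihood is conjugate to the Beta prior: with 7 successes and 15 failures, the posterior is Beta(0.5+7, 0.5+15) = Beta(7.5, 15.5).

Posterior: Beta(7.5, 15.5)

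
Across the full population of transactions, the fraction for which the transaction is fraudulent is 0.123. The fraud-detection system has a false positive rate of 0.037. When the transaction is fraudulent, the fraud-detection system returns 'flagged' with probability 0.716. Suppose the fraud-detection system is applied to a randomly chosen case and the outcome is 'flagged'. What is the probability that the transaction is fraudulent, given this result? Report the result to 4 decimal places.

P(H | E) ≈ 0.7308

Let H be the event that the transaction is fraudulent. P(H) = 0.123, so P(¬H) = 0.877. With E the 'flagged' result, P(E|H) = 0.716 and P(E|¬H) = 0.037.
P(E) = 0.716·0.123 + 0.037·0.877 = 0.088068 + 0.032449 = 0.12052.
By Bayes' theorem, P(H|E) = 0.088068 / 0.12052 = 0.7308.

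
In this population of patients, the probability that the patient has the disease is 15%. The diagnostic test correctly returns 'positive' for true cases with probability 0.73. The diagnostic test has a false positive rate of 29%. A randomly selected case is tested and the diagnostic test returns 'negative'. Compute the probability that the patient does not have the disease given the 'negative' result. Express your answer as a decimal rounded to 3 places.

P(¬H | E) ≈ 0.937

Let H be the event that the patient has the disease. P(H) = 0.15, so P(¬H) = 0.85. With E the 'negative' result, P(E|H) = 0.27 and P(E|¬H) = 0.71.
P(E) = 0.27·0.15 + 0.71·0.85 = 0.040500 + 0.60350 = 0.64400.
By Bayes' theorem, P(H|E) = 0.040500 / 0.64400 = 0.063. Hence P(¬H|E) = 1 − 0.063 = 0.937.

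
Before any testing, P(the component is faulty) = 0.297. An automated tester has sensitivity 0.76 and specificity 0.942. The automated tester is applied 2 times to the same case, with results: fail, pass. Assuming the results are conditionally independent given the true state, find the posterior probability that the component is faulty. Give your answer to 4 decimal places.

Let H be the event that the component is faulty; start with P(H) = 0.297. P('fail'|H) = 0.76, P('fail'|¬H) = 0.058.
Update on result 1 ('fail'): P(H) ← 0.76·0.2970 / (0.76·0.2970 + 0.058·0.7030) = 0.22572/0.26649 = 0.8470.
Update on result 2 ('pass'): P(H) ← 0.24·0.8470 / (0.24·0.8470 + 0.942·0.1530) = 0.20328/0.34741 = 0.5851.

Posterior P(H) ≈ 0.5851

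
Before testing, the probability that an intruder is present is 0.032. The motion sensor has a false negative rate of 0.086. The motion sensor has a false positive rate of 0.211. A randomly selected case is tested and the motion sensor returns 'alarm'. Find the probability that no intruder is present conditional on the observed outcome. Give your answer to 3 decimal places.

P(¬H | E) ≈ 0.875

Write H for 'an intruder is present'. Prior odds H:¬H = 0.032/0.968 = 0.033058. For the 'alarm' outcome, the likelihood ratio is 0.914/0.211 = 4.3318.
Posterior odds = 0.033058 × 4.3318 = 0.14320, so P(H|E) = 0.14320/(1+0.14320) = 0.125. Then P(¬H|E) = 1 − 0.125 = 0.875.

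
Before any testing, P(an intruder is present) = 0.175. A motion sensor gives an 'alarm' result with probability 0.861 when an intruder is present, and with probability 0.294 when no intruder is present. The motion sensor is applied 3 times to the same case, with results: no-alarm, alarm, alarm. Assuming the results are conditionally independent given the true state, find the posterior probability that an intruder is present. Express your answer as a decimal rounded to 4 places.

Let H be the event that an intruder is present; start with P(H) = 0.175. P('alarm'|H) = 0.861, P('alarm'|¬H) = 0.294.
Update on result 1 ('no-alarm'): P(H) ← 0.139·0.1750 / (0.139·0.1750 + 0.706·0.8250) = 0.024325/0.60677 = 0.0401.
Update on result 2 ('alarm'): P(H) ← 0.861·0.0401 / (0.861·0.0401 + 0.294·0.9599) = 0.034517/0.31673 = 0.1090.
Update on result 3 ('alarm'): P(H) ← 0.861·0.1090 / (0.861·0.1090 + 0.294·0.8910) = 0.093830/0.35579 = 0.2637.

Posterior P(H) ≈ 0.2637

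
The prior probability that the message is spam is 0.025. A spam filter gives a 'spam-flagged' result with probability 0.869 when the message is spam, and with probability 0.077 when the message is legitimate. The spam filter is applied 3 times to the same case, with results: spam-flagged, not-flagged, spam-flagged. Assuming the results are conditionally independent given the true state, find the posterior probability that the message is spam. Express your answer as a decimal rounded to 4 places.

Posterior P(H) ≈ 0.3167

With H the event that the message is spam, the joint likelihood of the observed sequence is P(data|H) = 0.869·0.131·0.869 = 0.098926 and P(data|¬H) = 0.077·0.923·0.077 = 0.0054725.
Bayes: P(H|data) = 0.025·0.098926 / (0.025·0.098926 + 0.975·0.0054725) = 0.0024732/0.0078088 = 0.3167.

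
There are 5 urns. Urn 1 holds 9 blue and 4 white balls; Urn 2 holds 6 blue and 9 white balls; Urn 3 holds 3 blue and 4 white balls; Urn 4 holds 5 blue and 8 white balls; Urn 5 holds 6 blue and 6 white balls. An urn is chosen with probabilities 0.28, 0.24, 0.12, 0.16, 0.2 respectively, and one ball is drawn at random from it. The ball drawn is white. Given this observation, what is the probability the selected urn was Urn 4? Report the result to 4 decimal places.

P(white|Urn 1) = 0.3077; P(white|Urn 2) = 0.6; P(white|Urn 3) = 0.5714; P(white|Urn 4) = 0.6154; P(white|Urn 5) = 0.5.
Prior × likelihood for each source: 0.28·0.3077=0.08615, 0.24·0.6=0.1440, 0.12·0.5714=0.06857, 0.16·0.6154=0.09846, 0.2·0.5=0.1000. Summing gives P(white) = 0.49719.
P(Urn 4 | white) = 0.09846 / 0.49719 = 0.1980.

Posterior probability ≈ 0.1980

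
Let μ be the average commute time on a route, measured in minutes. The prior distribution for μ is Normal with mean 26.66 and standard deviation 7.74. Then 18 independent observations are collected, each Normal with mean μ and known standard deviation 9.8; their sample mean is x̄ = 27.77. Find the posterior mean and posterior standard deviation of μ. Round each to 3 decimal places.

Posterior mean ≈ 27.679; posterior SD ≈ 2.213

Prior precision 1/τ₀² = 1/7.74² = 0.0166924; data precision n/σ² = 18/9.8² = 0.187422.
Posterior precision = 0.0166924 + 0.187422 = 0.204114, giving posterior SD = 1/√0.204114 = 2.213.
Posterior mean = (0.0166924·26.66 + 0.187422·27.77) / 0.204114 = 27.679.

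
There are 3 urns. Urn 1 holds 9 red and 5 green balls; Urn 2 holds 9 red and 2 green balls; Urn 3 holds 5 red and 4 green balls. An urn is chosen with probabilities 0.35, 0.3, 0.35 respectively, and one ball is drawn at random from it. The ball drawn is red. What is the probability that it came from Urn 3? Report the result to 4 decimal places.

Posterior probability ≈ 0.2924

Tabulate prior·likelihood by source: [1] prior 0.35, lik 0.6429, product 0.2250; [2] prior 0.3, lik 0.8182, product 0.2455; [3] prior 0.35, lik 0.5556, product 0.1944.
Normalizing constant = 0.66490; the posterior for Urn 3 is its product over the sum, 0.1944/0.66490 = 0.2924.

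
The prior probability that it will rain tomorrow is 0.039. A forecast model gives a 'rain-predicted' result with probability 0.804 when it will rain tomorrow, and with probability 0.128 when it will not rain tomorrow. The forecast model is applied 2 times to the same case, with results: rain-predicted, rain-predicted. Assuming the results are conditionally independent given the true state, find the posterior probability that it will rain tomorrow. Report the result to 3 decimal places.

Let H be the event that it will rain tomorrow; start with P(H) = 0.039. P('rain-predicted'|H) = 0.804, P('rain-predicted'|¬H) = 0.128.
Update on result 1 ('rain-predicted'): P(H) ← 0.804·0.0390 / (0.804·0.0390 + 0.128·0.9610) = 0.031356/0.15436 = 0.2031.
Update on result 2 ('rain-predicted'): P(H) ← 0.804·0.2031 / (0.804·0.2031 + 0.128·0.7969) = 0.16332/0.26532 = 0.6156.

Posterior P(H) ≈ 0.616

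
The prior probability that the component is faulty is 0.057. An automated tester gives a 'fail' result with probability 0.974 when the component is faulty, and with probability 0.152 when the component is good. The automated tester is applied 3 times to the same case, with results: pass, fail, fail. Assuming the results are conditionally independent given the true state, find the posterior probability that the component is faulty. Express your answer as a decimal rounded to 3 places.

With H the event that the component is faulty, the joint likelihood of the observed sequence is P(data|H) = 0.026·0.974·0.974 = 0.024666 and P(data|¬H) = 0.848·0.152·0.152 = 0.019592.
Bayes: P(H|data) = 0.057·0.024666 / (0.057·0.024666 + 0.943·0.019592) = 0.0014059/0.019881 = 0.0707.

Posterior P(H) ≈ 0.071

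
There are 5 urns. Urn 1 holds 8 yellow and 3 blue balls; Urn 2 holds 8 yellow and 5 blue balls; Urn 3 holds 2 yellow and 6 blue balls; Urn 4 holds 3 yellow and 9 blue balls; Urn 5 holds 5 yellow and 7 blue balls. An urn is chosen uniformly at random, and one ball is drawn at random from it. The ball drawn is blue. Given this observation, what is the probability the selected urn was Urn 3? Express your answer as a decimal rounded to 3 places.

P(blue|Urn 1) = 0.2727; P(blue|Urn 2) = 0.3846; P(blue|Urn 3) = 0.75; P(blue|Urn 4) = 0.75; P(blue|Urn 5) = 0.5833.
Prior × likelihood for each source: 0.2·0.2727=0.05455, 0.2·0.3846=0.07692, 0.2·0.75=0.1500, 0.2·0.75=0.1500, 0.2·0.5833=0.1167. Summing gives P(blue) = 0.54814.
P(Urn 3 | blue) = 0.1500 / 0.54814 = 0.274.

Posterior probability ≈ 0.274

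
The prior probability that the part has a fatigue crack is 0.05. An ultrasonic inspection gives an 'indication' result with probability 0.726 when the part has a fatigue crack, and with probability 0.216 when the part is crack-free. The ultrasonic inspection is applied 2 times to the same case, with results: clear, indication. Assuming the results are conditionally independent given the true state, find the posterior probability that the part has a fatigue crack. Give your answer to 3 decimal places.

Posterior P(H) ≈ 0.058

With H the event that the part has a fatigue crack, the joint likelihood of the observed sequence is P(data|H) = 0.274·0.726 = 0.19892 and P(data|¬H) = 0.784·0.216 = 0.16934.
Bayes: P(H|data) = 0.05·0.19892 / (0.05·0.19892 + 0.95·0.16934) = 0.0099462/0.17082 = 0.0582.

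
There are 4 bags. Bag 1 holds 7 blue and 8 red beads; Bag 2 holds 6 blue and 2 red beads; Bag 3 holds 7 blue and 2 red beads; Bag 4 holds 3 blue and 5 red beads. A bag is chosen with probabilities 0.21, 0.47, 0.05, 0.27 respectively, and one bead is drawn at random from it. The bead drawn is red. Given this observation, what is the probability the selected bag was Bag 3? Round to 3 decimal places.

Tabulate prior·likelihood by source: [1] prior 0.21, lik 0.5333, product 0.1120; [2] prior 0.47, lik 0.25, product 0.1175; [3] prior 0.05, lik 0.2222, product 0.01111; [4] prior 0.27, lik 0.625, product 0.1688.
Normalizing constant = 0.40936; the posterior for Bag 3 is its product over the sum, 0.01111/0.40936 = 0.027.

Posterior probability ≈ 0.027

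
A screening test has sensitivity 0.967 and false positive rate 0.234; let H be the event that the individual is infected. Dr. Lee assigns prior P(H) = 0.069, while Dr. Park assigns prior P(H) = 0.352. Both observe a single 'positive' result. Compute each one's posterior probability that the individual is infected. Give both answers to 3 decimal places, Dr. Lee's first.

Dr. Lee: 0.234; Dr. Park: 0.692

P('+'|H) = 0.967, P('+'|¬H) = 0.234.
Dr. Lee: numerator 0.967·0.069 = 0.066723; evidence = 0.066723+0.234·0.931 = 0.28458; posterior = 0.234.
Dr. Park: numerator 0.967·0.352 = 0.34038; evidence = 0.34038+0.234·0.648 = 0.49202; posterior = 0.692.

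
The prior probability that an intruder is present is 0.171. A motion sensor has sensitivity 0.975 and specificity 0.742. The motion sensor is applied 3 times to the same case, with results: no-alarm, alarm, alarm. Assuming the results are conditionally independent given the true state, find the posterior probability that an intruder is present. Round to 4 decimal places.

With H the event that an intruder is present, the joint likelihood of the observed sequence is P(data|H) = 0.025·0.975·0.975 = 0.023766 and P(data|¬H) = 0.742·0.258·0.258 = 0.049390.
Bayes: P(H|data) = 0.171·0.023766 / (0.171·0.023766 + 0.829·0.049390) = 0.0040639/0.045009 = 0.0903.

Posterior P(H) ≈ 0.0903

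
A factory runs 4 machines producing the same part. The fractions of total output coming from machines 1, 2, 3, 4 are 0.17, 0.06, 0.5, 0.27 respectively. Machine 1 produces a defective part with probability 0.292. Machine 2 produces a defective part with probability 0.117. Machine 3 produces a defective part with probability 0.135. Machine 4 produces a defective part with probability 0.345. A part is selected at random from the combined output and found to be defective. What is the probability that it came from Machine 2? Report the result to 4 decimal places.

Tabulate prior·likelihood by source: [1] prior 0.17, lik 0.292, product 0.04964; [2] prior 0.06, lik 0.117, product 0.007020; [3] prior 0.5, lik 0.135, product 0.06750; [4] prior 0.27, lik 0.345, product 0.09315.
Normalizing constant = 0.21731; the posterior for Machine 2 is its product over the sum, 0.007020/0.21731 = 0.0323.

Posterior probability ≈ 0.0323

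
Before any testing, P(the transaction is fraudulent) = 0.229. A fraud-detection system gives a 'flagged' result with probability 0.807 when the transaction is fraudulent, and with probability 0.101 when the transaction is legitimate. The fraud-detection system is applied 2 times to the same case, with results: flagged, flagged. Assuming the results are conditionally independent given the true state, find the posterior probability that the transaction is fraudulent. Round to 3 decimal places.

Posterior P(H) ≈ 0.950

Let H be the event that the transaction is fraudulent; start with P(H) = 0.229. P('flagged'|H) = 0.807, P('flagged'|¬H) = 0.101.
Update on result 1 ('flagged'): P(H) ← 0.807·0.2290 / (0.807·0.2290 + 0.101·0.7710) = 0.18480/0.26267 = 0.7035.
Update on result 2 ('flagged'): P(H) ← 0.807·0.7035 / (0.807·0.7035 + 0.101·0.2965) = 0.56776/0.59770 = 0.9499.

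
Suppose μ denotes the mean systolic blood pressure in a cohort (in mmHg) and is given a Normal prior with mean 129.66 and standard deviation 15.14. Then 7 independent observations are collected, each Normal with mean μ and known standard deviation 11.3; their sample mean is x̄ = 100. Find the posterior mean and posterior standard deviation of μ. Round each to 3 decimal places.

With known σ, the Normal prior is conjugate. Weight on the data is w = (n/σ²)/(n/σ² + 1/τ₀²) = 0.0548203/(0.0548203+0.00436263) = 0.92629.
Posterior mean = w·x̄ + (1−w)·μ₀ = 0.92629·100 + 0.073714·129.66 = 102.186. Posterior variance = 1/(0.0548203+0.00436263) = 16.8968, so SD = 4.111.

Posterior mean ≈ 102.186; posterior SD ≈ 4.111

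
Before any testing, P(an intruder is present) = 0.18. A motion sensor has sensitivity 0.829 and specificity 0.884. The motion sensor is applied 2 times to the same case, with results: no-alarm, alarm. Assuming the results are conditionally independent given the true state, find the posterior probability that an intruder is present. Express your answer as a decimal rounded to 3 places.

With H the event that an intruder is present, the joint likelihood of the observed sequence is P(data|H) = 0.171·0.829 = 0.14176 and P(data|¬H) = 0.884·0.116 = 0.10254.
Bayes: P(H|data) = 0.18·0.14176 / (0.18·0.14176 + 0.82·0.10254) = 0.025517/0.10960 = 0.2328.

Posterior P(H) ≈ 0.233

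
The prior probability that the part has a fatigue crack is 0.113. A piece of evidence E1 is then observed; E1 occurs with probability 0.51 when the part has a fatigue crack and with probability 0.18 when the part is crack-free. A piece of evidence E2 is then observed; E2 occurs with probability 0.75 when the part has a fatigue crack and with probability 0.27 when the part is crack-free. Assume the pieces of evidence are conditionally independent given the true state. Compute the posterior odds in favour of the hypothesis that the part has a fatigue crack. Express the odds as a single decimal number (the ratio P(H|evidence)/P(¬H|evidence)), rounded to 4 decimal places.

Posterior odds ≈ 1.0027

Prior odds = 0.113/(1−0.113) = 0.12740. In log-odds, ln(0.12740) = -2.0605.
Add log likelihood ratios: ln(2.8333) + ln(2.7778) = 2.0631.
Posterior log-odds = 0.0026480, so posterior odds = exp(0.0026480) = 1.0027.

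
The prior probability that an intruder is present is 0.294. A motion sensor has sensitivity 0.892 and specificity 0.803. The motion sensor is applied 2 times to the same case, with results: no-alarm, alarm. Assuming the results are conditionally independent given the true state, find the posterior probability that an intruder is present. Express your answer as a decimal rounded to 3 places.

Let H be the event that an intruder is present; start with P(H) = 0.294. P('alarm'|H) = 0.892, P('alarm'|¬H) = 0.197.
Update on result 1 ('no-alarm'): P(H) ← 0.108·0.2940 / (0.108·0.2940 + 0.803·0.7060) = 0.031752/0.59867 = 0.0530.
Update on result 2 ('alarm'): P(H) ← 0.892·0.0530 / (0.892·0.0530 + 0.197·0.9470) = 0.047310/0.23386 = 0.2023.

Posterior P(H) ≈ 0.202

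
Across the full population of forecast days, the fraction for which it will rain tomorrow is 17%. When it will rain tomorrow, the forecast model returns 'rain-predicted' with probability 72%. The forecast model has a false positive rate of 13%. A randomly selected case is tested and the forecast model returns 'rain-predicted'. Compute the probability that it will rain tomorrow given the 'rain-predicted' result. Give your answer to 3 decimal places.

Let H be the event that it will rain tomorrow. P(H) = 0.17, so P(¬H) = 0.83. With E the 'rain-predicted' result, P(E|H) = 0.72 and P(E|¬H) = 0.13.
P(E) = 0.72·0.17 + 0.13·0.83 = 0.12240 + 0.10790 = 0.23030.
By Bayes' theorem, P(H|E) = 0.12240 / 0.23030 = 0.531.

P(H | E) ≈ 0.531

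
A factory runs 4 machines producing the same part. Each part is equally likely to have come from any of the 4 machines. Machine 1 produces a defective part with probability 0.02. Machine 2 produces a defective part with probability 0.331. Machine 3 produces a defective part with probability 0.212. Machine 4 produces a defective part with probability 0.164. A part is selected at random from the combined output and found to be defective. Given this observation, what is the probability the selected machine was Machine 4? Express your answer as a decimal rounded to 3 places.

P(defective|M1) = 0.02; P(defective|M2) = 0.331; P(defective|M3) = 0.212; P(defective|M4) = 0.164.
Prior × likelihood for each source: 0.25·0.02=0.005000, 0.25·0.331=0.08275, 0.25·0.212=0.05300, 0.25·0.164=0.04100. Summing gives P(defective) = 0.18175.
P(Machine 4 | defective) = 0.04100 / 0.18175 = 0.226.

Posterior probability ≈ 0.226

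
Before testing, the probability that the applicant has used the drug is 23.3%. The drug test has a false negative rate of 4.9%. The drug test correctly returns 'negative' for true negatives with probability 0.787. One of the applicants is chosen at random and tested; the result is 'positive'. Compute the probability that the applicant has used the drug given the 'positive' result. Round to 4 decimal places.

P(H | E) ≈ 0.5756

Let H be the event that the applicant has used the drug. P(H) = 0.233, so P(¬H) = 0.767. With E the 'positive' result, P(E|H) = 0.951 and P(E|¬H) = 0.213.
P(E) = 0.951·0.233 + 0.213·0.767 = 0.22158 + 0.16337 = 0.38495.
By Bayes' theorem, P(H|E) = 0.22158 / 0.38495 = 0.5756.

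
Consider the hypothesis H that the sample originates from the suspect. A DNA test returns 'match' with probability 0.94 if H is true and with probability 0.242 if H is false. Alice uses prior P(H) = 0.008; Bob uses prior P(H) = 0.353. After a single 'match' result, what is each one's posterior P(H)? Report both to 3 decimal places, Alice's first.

Alice: 0.030; Bob: 0.679

P('+'|H) = 0.94, P('+'|¬H) = 0.242.
Alice: numerator 0.94·0.008 = 0.0075200; evidence = 0.0075200+0.242·0.992 = 0.24758; posterior = 0.030.
Bob: numerator 0.94·0.353 = 0.33182; evidence = 0.33182+0.242·0.647 = 0.48839; posterior = 0.679.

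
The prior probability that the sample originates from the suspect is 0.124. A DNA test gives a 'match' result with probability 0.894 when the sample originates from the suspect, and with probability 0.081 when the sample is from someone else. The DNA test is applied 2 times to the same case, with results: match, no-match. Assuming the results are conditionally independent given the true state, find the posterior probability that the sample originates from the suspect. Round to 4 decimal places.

Posterior P(H) ≈ 0.1527

With H the event that the sample originates from the suspect, the joint likelihood of the observed sequence is P(data|H) = 0.894·0.106 = 0.094764 and P(data|¬H) = 0.081·0.919 = 0.074439.
Bayes: P(H|data) = 0.124·0.094764 / (0.124·0.094764 + 0.876·0.074439) = 0.011751/0.076959 = 0.1527.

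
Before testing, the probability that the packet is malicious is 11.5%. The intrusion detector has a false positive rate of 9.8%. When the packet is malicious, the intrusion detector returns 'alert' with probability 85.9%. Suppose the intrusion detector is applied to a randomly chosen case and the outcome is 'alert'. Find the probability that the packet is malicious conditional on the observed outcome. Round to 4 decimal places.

Write H for 'the packet is malicious'. Prior odds H:¬H = 0.115/0.885 = 0.12994. For the 'alert' outcome, the likelihood ratio is 0.859/0.098 = 8.7653.
Posterior odds = 0.12994 × 8.7653 = 1.1390, so P(H|E) = 1.1390/(1+1.1390) = 0.5325.

P(H | E) ≈ 0.5325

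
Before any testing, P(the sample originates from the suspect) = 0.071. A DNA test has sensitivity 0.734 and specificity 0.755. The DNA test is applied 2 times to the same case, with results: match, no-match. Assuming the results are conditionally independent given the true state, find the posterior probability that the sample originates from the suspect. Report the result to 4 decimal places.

Posterior P(H) ≈ 0.0746

With H the event that the sample originates from the suspect, the joint likelihood of the observed sequence is P(data|H) = 0.734·0.266 = 0.19524 and P(data|¬H) = 0.245·0.755 = 0.18498.
Bayes: P(H|data) = 0.071·0.19524 / (0.071·0.19524 + 0.929·0.18498) = 0.013862/0.18570 = 0.0746.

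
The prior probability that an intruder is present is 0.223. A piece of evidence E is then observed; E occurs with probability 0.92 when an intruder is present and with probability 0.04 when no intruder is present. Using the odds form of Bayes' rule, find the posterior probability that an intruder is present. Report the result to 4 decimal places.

Prior odds = 0.223/(1−0.223) = 0.28700.
Likelihood ratio for E = 0.92/0.04 = 23.000.
Posterior odds = prior odds × LR = 6.6010.
Posterior probability = odds/(1+odds) = 6.6010/7.6010 = 0.8684.

Posterior probability ≈ 0.8684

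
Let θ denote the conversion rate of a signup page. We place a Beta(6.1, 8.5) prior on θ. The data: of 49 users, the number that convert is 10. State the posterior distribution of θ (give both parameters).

The binomial likelihood is conjugate to the Beta prior: with 10 successes and 39 failures, the posterior is Beta(6.1+10, 8.5+39) = Beta(16.1, 47.5).

Posterior: Beta(16.1, 47.5)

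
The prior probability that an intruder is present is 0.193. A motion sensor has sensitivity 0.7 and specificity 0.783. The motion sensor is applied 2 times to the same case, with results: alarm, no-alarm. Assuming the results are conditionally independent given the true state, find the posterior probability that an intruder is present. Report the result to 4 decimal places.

Posterior P(H) ≈ 0.2281

With H the event that an intruder is present, the joint likelihood of the observed sequence is P(data|H) = 0.7·0.3 = 0.21000 and P(data|¬H) = 0.217·0.783 = 0.16991.
Bayes: P(H|data) = 0.193·0.21000 / (0.193·0.21000 + 0.807·0.16991) = 0.040530/0.17765 = 0.2281.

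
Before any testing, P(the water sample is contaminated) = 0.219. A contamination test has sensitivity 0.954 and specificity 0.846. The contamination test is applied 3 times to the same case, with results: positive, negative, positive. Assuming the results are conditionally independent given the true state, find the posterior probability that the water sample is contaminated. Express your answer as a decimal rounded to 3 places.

With H the event that the water sample is contaminated, the joint likelihood of the observed sequence is P(data|H) = 0.954·0.046·0.954 = 0.041865 and P(data|¬H) = 0.154·0.846·0.154 = 0.020064.
Bayes: P(H|data) = 0.219·0.041865 / (0.219·0.041865 + 0.781·0.020064) = 0.0091685/0.024838 = 0.3691.

Posterior P(H) ≈ 0.369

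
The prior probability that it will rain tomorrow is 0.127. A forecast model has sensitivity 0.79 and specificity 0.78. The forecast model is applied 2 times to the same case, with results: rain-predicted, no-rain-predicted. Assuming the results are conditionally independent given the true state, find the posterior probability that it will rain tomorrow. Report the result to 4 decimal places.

Posterior P(H) ≈ 0.1233

With H the event that it will rain tomorrow, the joint likelihood of the observed sequence is P(data|H) = 0.79·0.21 = 0.16590 and P(data|¬H) = 0.22·0.78 = 0.17160.
Bayes: P(H|data) = 0.127·0.16590 / (0.127·0.16590 + 0.873·0.17160) = 0.021069/0.17088 = 0.1233.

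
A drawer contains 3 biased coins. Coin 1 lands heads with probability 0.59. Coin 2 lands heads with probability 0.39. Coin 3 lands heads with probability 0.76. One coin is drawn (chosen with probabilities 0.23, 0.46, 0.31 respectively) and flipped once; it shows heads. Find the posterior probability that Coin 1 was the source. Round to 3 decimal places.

P(heads|C1) = 0.59; P(heads|C2) = 0.39; P(heads|C3) = 0.76.
Prior × likelihood for each source: 0.23·0.59=0.1357, 0.46·0.39=0.1794, 0.31·0.76=0.2356. Summing gives P(heads) = 0.55070.
P(Coin 1 | heads) = 0.1357 / 0.55070 = 0.246.

Posterior probability ≈ 0.246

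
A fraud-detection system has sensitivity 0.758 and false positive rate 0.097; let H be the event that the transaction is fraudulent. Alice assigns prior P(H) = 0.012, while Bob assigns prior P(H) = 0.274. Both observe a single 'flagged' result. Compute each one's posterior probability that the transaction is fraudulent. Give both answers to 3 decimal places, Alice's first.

The likelihood ratio for a 'flagged' result is 0.758/0.097 = 7.8144.
Alice: prior odds 0.012/0.988 = 0.012146; posterior odds 0.094912; posterior probability 0.087.
Bob: prior odds 0.274/0.726 = 0.37741; posterior odds 2.9492; posterior probability 0.747.

Alice: 0.087; Bob: 0.747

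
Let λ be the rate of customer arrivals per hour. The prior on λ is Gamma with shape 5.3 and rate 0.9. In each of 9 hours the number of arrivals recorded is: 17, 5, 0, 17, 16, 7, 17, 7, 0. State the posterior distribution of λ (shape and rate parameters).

Posterior: Gamma(shape=91.3, rate=9.9)

Total count ∑xᵢ = 86 over n = 9 hours.
Gamma is conjugate to the Poisson likelihood: posterior is Gamma(shape = 5.3+86 = 91.3, rate = 0.9+9 = 9.9).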